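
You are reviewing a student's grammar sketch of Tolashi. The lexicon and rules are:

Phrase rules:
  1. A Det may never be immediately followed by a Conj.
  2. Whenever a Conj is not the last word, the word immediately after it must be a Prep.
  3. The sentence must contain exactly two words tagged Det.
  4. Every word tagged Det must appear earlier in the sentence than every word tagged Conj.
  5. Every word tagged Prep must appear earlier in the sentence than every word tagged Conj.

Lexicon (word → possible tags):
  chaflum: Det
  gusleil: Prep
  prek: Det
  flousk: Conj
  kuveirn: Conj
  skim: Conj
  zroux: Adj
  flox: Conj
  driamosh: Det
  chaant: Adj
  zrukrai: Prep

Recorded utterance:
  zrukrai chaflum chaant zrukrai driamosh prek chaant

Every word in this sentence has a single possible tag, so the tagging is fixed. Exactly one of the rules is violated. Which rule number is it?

3

Fixed tagging: Prep Det Adj Prep Det Det Adj.
Rule check: R1 holds, R2 holds, R3 violated, R4 holds, R5 holds.
Only rule 3 fails.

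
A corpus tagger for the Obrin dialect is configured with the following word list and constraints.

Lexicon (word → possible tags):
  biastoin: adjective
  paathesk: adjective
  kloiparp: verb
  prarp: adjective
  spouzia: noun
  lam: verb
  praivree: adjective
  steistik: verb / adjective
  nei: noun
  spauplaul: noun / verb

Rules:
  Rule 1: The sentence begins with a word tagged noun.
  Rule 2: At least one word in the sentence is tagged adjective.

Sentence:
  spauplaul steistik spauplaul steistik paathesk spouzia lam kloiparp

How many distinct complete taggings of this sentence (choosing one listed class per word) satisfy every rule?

8

Candidates per position — 1:spauplaul {noun,verb}; 2:steistik {verb,adjective}; 3:spauplaul {noun,verb}; 4:steistik {verb,adjective}; 5:paathesk {adjective}; 6:spouzia {noun}; 7:lam {verb}; 8:kloiparp {verb}.
There are 16 candidate sequences in total.
Checking each against the rules leaves 8 sequences.
Count = 8.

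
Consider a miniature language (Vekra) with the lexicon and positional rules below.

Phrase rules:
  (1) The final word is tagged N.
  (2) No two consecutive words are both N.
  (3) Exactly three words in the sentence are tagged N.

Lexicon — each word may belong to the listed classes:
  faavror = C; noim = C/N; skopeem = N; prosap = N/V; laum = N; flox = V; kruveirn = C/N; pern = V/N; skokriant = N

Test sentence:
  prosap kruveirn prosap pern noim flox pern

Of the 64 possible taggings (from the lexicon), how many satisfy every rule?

6

Candidates per position — 1:prosap {N,V}; 2:kruveirn {C,N}; 3:prosap {N,V}; 4:pern {V,N}; 5:noim {C,N}; 6:flox {V}; 7:pern {V,N}.
There are 64 candidate sequences in total.
Checking each against the rules leaves 6 sequences.
Count = 6.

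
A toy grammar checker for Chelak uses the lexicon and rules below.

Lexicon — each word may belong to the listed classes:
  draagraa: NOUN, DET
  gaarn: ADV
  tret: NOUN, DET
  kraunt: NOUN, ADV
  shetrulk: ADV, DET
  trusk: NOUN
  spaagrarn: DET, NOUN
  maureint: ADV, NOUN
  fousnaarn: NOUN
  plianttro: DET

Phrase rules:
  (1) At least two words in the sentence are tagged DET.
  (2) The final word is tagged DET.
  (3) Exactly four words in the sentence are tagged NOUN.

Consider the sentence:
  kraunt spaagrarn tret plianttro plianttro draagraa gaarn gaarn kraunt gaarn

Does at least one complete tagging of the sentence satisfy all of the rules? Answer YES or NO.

NO

Candidates per position — 1:kraunt {NOUN,ADV}; 2:spaagrarn {DET,NOUN}; 3:tret {NOUN,DET}; 4:plianttro {DET}; 5:plianttro {DET}; 6:draagraa {NOUN,DET}; 7:gaarn {ADV}; 8:gaarn {ADV}; 9:kraunt {NOUN,ADV}; 10:gaarn {ADV}.
Rule 2 cannot be satisfied by any choice of tags from the lexicon.
So there is no consistent tagging.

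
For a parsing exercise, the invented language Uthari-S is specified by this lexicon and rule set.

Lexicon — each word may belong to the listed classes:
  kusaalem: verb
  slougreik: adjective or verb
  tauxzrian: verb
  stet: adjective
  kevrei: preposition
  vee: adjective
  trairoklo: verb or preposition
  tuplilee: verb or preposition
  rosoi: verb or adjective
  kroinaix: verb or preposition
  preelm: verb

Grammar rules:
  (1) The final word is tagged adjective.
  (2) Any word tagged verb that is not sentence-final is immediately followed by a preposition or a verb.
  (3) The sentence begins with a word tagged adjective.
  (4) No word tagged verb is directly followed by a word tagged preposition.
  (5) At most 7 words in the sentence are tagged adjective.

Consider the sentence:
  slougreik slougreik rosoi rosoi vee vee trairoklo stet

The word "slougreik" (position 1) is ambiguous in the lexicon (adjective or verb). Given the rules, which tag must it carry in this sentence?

adjective

Candidates per position — 1:slougreik {adjective,verb}; 2:slougreik {adjective,verb}; 3:rosoi {verb,adjective}; 4:rosoi {verb,adjective}; 5:vee {adjective}; 6:vee {adjective}; 7:trairoklo {verb,preposition}; 8:stet {adjective}.
Position 1: tagging it verb would leave rule 2 unsatisfiable, so it must be adjective.
Position 2: tagging it verb would leave rule 2 unsatisfiable, so it must be adjective.
Position 3: tagging it verb would leave rule 2 unsatisfiable, so it must be adjective.
Position 4: tagging it verb would leave rule 2 unsatisfiable, so it must be adjective.
Position 7: tagging it verb would leave rule 2 unsatisfiable, so it must be preposition.
That leaves exactly one tagging: adjective adjective adjective adjective adjective adjective preposition adjective.
Verifying each rule — rule 1 ok; rule 2 ok; rule 3 ok; rule 4 ok; rule 5 ok.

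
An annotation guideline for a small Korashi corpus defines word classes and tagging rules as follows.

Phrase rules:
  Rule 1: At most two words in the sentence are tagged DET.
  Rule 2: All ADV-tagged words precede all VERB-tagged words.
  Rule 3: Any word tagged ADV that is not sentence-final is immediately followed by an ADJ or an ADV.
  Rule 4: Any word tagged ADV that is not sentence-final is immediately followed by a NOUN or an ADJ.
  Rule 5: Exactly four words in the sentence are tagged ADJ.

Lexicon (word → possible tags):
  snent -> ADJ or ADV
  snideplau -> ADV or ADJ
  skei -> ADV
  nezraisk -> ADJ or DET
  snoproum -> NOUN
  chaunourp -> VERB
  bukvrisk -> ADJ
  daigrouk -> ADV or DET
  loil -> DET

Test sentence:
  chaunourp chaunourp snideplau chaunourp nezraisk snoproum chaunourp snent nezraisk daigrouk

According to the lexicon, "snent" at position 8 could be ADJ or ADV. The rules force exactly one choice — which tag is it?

ADJ

Candidates per position — 1:chaunourp {VERB}; 2:chaunourp {VERB}; 3:snideplau {ADV,ADJ}; 4:chaunourp {VERB}; 5:nezraisk {ADJ,DET}; 6:snoproum {NOUN}; 7:chaunourp {VERB}; 8:snent {ADJ,ADV}; 9:nezraisk {ADJ,DET}; 10:daigrouk {ADV,DET}.
Position 3: tagging it ADV would leave rule 2 unsatisfiable, so it must be ADJ.
Position 5: tagging it DET would leave rule 5 unsatisfiable, so it must be ADJ.
Position 8: tagging it ADV would leave rule 2 unsatisfiable, so it must be ADJ.
Position 9: tagging it DET would leave rule 5 unsatisfiable, so it must be ADJ.
Position 10: tagging it ADV would leave rule 2 unsatisfiable, so it must be DET.
The only consistent sequence is: VERB VERB ADJ VERB ADJ NOUN VERB ADJ ADJ DET.
Rule-by-rule: rule 1 ✓; rule 2 ✓; rule 3 ✓; rule 4 ✓; rule 5 ✓.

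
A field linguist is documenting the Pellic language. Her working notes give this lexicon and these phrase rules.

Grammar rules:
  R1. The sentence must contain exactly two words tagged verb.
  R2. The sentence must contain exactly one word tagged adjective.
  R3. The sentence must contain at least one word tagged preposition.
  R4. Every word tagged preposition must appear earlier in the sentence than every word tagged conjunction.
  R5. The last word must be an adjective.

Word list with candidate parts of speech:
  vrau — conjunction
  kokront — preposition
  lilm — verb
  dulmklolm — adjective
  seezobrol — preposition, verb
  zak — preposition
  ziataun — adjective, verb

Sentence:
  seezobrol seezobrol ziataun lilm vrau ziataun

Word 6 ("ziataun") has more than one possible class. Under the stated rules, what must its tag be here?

adjective

Candidates per position — 1:seezobrol {preposition,verb}; 2:seezobrol {preposition,verb}; 3:ziataun {adjective,verb}; 4:lilm {verb}; 5:vrau {conjunction}; 6:ziataun {adjective,verb}.
If word 6 were verb, no tagging could satisfy rule 5; so word 6 is adjective.
If word 3 were adjective, no tagging could satisfy rule 2; so word 3 is verb.
If word 1 were verb, no tagging could satisfy rule 1; so word 1 is preposition.
If word 2 were verb, no tagging could satisfy rule 1; so word 2 is preposition.
So the tagging must be: preposition preposition verb verb conjunction adjective.
Verifying each rule — rule 1 satisfied; rule 2 satisfied; rule 3 satisfied; rule 4 satisfied; rule 5 satisfied.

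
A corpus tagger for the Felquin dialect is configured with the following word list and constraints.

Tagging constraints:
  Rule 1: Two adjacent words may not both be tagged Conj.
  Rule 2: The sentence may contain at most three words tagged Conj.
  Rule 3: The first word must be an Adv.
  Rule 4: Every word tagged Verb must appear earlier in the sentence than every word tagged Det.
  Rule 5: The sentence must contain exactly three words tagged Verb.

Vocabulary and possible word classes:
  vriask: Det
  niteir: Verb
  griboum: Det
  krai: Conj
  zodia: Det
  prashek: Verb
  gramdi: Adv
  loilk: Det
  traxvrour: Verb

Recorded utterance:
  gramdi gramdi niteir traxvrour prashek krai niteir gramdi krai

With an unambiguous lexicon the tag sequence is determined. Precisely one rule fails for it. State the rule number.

5

Fixed tagging: Adv Adv Verb Verb Verb Conj Verb Adv Conj.
Rule check: R1 ok, R2 ok, R3 ok, R4 ok, R5 fails.
Only rule 5 fails.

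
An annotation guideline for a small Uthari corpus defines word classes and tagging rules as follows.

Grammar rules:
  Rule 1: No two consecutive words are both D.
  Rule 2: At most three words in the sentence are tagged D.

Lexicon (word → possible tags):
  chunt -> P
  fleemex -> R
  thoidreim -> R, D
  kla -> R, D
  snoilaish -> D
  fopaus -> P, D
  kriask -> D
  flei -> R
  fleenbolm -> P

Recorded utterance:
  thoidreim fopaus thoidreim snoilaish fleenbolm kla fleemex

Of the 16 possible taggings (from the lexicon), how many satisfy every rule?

6

Candidates per position — 1:thoidreim {R,D}; 2:fopaus {P,D}; 3:thoidreim {R,D}; 4:snoilaish {D}; 5:fleenbolm {P}; 6:kla {R,D}; 7:fleemex {R}.
There are 16 candidate sequences in total.
Checking each against the rules leaves 6 sequences.
Count = 6.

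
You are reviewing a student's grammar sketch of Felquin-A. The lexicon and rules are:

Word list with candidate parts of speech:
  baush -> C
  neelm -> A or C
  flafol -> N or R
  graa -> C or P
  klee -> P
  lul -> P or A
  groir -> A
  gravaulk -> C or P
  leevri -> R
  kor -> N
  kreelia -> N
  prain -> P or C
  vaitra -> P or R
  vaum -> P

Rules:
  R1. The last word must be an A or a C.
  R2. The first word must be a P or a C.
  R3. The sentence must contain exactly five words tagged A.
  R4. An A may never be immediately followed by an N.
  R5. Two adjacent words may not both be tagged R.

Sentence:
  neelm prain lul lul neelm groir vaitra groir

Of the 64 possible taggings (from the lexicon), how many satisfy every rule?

Candidates per position — 1:neelm {A,C}; 2:prain {P,C}; 3:lul {P,A}; 4:lul {P,A}; 5:neelm {A,C}; 6:groir {A}; 7:vaitra {P,R}; 8:groir {A}.
There are 64 candidate sequences in total.
The sequences that satisfy every rule: C P A A A A P A; C P A A A A R A; C C A A A A P A; C C A A A A R A.
Count = 4.

4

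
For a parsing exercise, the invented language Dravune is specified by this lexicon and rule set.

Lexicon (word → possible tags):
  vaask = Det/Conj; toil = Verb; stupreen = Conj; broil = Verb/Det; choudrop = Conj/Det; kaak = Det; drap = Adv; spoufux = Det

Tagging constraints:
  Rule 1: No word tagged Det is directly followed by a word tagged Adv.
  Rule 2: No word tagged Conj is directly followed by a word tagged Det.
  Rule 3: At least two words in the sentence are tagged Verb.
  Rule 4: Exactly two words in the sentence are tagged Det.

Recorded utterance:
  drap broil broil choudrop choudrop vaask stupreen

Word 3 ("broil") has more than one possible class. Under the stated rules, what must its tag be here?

Candidates per position — 1:drap {Adv}; 2:broil {Verb,Det}; 3:broil {Verb,Det}; 4:choudrop {Conj,Det}; 5:choudrop {Conj,Det}; 6:vaask {Det,Conj}; 7:stupreen {Conj}.
Position 2: tagging it Det would leave rule 3 unsatisfiable, so it must be Verb.
Position 3: tagging it Det would leave rule 3 unsatisfiable, so it must be Verb.
The remaining ambiguous positions (4, 5, 6) are resolved jointly — only one combination satisfies every rule.
That leaves exactly one tagging: Adv Verb Verb Det Det Conj Conj.
Rule-by-rule: rule 1 ✓; rule 2 ✓; rule 3 ✓; rule 4 ✓.

Verb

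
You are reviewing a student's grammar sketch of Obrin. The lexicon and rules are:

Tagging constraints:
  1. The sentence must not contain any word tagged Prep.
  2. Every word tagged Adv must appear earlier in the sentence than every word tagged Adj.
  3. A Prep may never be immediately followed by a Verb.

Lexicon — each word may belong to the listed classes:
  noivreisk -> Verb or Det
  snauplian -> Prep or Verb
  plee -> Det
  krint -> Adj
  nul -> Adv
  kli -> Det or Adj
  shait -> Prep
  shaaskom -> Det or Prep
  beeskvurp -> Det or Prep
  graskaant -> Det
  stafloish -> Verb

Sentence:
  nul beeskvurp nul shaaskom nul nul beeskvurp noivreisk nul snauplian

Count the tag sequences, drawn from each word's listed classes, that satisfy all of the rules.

Candidates per position — 1:nul {Adv}; 2:beeskvurp {Det,Prep}; 3:nul {Adv}; 4:shaaskom {Det,Prep}; 5:nul {Adv}; 6:nul {Adv}; 7:beeskvurp {Det,Prep}; 8:noivreisk {Verb,Det}; 9:nul {Adv}; 10:snauplian {Prep,Verb}.
There are 32 candidate sequences in total.
The sequences that satisfy every rule: Adv Det Adv Det Adv Adv Det Verb Adv Verb; Adv Det Adv Det Adv Adv Det Det Adv Verb.
Count = 2.

2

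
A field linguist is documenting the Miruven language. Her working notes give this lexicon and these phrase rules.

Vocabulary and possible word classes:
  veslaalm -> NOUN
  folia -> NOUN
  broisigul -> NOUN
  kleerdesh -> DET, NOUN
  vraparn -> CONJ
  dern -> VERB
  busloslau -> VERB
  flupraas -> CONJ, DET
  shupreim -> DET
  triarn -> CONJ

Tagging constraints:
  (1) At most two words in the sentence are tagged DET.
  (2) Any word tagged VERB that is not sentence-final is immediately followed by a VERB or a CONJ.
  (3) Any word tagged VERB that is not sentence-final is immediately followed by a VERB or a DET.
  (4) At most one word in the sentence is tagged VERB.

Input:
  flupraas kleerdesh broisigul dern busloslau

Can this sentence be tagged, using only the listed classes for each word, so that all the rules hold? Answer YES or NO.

Candidates per position — 1:flupraas {CONJ,DET}; 2:kleerdesh {DET,NOUN}; 3:broisigul {NOUN}; 4:dern {VERB}; 5:busloslau {VERB}.
Rule 4 cannot be satisfied by any choice of tags from the lexicon.
So there is no consistent tagging.

NO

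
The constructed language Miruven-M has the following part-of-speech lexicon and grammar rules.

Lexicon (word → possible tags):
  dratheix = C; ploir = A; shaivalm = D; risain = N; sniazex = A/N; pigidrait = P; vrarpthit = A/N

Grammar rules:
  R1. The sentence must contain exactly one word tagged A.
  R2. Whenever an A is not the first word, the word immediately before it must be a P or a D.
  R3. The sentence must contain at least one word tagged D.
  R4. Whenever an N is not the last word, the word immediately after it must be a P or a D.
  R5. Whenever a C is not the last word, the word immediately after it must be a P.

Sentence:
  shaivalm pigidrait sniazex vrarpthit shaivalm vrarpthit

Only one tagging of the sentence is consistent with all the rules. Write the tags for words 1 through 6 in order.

Candidates per position — 1:shaivalm {D}; 2:pigidrait {P}; 3:sniazex {A,N}; 4:vrarpthit {A,N}; 5:shaivalm {D}; 6:vrarpthit {A,N}.
Position 3: N is ruled out by rule 4; that leaves A.
Position 4: A is ruled out by rule 1; that leaves N.
Position 6: A is ruled out by rule 1; that leaves N.
That leaves exactly one tagging: D P A N D N.
Verifying each rule — rule 1 ok; rule 2 ok; rule 3 ok; rule 4 ok; rule 5 ok.

D P A N D N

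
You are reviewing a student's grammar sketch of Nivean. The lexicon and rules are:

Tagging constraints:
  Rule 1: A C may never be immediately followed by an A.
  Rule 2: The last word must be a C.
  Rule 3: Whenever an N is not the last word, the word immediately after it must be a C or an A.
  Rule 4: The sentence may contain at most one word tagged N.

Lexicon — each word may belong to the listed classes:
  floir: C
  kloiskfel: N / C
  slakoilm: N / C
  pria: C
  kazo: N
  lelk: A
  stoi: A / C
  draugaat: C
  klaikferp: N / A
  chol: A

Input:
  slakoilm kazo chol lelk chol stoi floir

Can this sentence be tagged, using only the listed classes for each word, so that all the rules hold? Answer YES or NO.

YES

Candidates per position — 1:slakoilm {N,C}; 2:kazo {N}; 3:chol {A}; 4:lelk {A}; 5:chol {A}; 6:stoi {A,C}; 7:floir {C}.
One satisfying assignment: C N A A A C C.
Checking: rule 1 ok; rule 2 ok; rule 3 ok; rule 4 ok.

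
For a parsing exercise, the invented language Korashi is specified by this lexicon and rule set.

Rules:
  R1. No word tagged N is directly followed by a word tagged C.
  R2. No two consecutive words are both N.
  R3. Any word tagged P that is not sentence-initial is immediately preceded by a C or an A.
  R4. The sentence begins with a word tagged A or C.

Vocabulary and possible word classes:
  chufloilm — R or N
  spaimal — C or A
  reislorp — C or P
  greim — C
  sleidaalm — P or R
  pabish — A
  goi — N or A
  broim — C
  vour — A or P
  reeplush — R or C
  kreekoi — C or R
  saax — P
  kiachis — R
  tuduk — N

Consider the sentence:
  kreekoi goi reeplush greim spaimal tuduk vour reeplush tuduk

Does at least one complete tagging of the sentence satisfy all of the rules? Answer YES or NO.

Candidates per position — 1:kreekoi {C,R}; 2:goi {N,A}; 3:reeplush {R,C}; 4:greim {C}; 5:spaimal {C,A}; 6:tuduk {N}; 7:vour {A,P}; 8:reeplush {R,C}; 9:tuduk {N}.
One satisfying assignment: C N R C C N A R N.
Check: rule 1 ✓; rule 2 ✓; rule 3 ✓; rule 4 ✓.

YES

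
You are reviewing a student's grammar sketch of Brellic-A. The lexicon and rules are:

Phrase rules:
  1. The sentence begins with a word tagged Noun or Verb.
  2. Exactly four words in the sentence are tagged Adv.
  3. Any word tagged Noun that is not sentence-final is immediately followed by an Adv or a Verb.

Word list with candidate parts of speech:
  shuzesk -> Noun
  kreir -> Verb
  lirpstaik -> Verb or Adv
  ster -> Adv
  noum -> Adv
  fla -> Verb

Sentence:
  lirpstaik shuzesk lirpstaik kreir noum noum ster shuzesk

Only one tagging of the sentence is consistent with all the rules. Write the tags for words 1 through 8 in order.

Candidates per position — 1:lirpstaik {Verb,Adv}; 2:shuzesk {Noun}; 3:lirpstaik {Verb,Adv}; 4:kreir {Verb}; 5:noum {Adv}; 6:noum {Adv}; 7:ster {Adv}; 8:shuzesk {Noun}.
Word 1 cannot be Adv — rule 1 would then fail for every completion. It is Verb.
Word 3 cannot be Verb — rule 2 would then fail for every completion. It is Adv.
That leaves exactly one tagging: Verb Noun Adv Verb Adv Adv Adv Noun.
Verifying each rule — rule 1 satisfied; rule 2 satisfied; rule 3 satisfied.

Verb Noun Adv Verb Adv Adv Adv Noun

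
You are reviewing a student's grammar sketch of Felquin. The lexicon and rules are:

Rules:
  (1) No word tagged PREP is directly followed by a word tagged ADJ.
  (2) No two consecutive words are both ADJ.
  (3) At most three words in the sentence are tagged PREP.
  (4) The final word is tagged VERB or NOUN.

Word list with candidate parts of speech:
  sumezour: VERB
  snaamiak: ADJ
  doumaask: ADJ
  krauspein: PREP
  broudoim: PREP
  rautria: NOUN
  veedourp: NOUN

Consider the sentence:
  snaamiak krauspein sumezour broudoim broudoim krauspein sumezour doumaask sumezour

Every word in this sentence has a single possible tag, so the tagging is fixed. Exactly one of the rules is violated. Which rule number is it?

Fixed tagging: ADJ PREP VERB PREP PREP PREP VERB ADJ VERB.
Rule check: R1 ok, R2 ok, R3 fails, R4 ok.
Only rule 3 fails.

3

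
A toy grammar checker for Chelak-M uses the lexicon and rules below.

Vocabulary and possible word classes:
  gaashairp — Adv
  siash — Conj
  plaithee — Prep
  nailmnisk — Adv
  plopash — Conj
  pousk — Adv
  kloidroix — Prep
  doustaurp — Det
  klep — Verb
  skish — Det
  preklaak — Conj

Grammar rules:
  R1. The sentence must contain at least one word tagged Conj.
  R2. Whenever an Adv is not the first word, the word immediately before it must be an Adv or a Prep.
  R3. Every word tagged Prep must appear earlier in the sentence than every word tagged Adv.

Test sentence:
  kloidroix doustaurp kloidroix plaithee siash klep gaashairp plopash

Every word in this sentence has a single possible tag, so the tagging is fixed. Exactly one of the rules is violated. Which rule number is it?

Fixed tagging: Prep Det Prep Prep Conj Verb Adv Conj.
Applying the rules: R1 pass, R2 fail, R3 pass.
Only rule 2 fails.

2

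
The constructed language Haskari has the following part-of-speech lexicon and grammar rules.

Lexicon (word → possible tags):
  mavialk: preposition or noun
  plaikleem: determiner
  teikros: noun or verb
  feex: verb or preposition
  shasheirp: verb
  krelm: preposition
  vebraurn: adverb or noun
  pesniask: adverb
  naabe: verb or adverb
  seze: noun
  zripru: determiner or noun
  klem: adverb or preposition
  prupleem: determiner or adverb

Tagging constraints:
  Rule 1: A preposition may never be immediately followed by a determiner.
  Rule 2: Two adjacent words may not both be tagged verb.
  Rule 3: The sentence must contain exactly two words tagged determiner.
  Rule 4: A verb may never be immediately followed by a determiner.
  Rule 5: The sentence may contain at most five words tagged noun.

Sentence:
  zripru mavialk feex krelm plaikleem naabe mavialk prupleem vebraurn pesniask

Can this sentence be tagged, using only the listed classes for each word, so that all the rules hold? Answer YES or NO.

Candidates per position — 1:zripru {determiner,noun}; 2:mavialk {preposition,noun}; 3:feex {verb,preposition}; 4:krelm {preposition}; 5:plaikleem {determiner}; 6:naabe {verb,adverb}; 7:mavialk {preposition,noun}; 8:prupleem {determiner,adverb}; 9:vebraurn {adverb,noun}; 10:pesniask {adverb}.
Rule 1 cannot be satisfied by any choice of tags from the lexicon.
So there is no consistent tagging.

NO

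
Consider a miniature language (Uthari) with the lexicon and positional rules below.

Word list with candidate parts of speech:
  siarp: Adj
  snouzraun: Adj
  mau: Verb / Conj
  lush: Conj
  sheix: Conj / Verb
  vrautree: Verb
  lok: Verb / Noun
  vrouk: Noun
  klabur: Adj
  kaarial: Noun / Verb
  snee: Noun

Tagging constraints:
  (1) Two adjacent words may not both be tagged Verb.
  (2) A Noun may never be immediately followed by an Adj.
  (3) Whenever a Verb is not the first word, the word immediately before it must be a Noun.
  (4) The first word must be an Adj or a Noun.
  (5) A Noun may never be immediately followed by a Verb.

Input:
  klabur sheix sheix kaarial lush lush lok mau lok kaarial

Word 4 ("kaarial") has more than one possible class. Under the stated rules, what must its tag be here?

Candidates per position — 1:klabur {Adj}; 2:sheix {Conj,Verb}; 3:sheix {Conj,Verb}; 4:kaarial {Noun,Verb}; 5:lush {Conj}; 6:lush {Conj}; 7:lok {Verb,Noun}; 8:mau {Verb,Conj}; 9:lok {Verb,Noun}; 10:kaarial {Noun,Verb}.
Word 2 cannot be Verb — rule 3 would then fail for every completion. It is Conj.
Word 3 cannot be Verb — rule 3 would then fail for every completion. It is Conj.
Word 4 cannot be Verb — rule 3 would then fail for every completion. It is Noun.
Word 7 cannot be Verb — rule 3 would then fail for every completion. It is Noun.
Word 8 cannot be Verb — rule 5 would then fail for every completion. It is Conj.
Word 9 cannot be Verb — rule 3 would then fail for every completion. It is Noun.
Word 10 cannot be Verb — rule 5 would then fail for every completion. It is Noun.
The unique satisfying tagging is: Adj Conj Conj Noun Conj Conj Noun Conj Noun Noun.
Rule-by-rule: rule 1 ok; rule 2 ok; rule 3 ok; rule 4 ok; rule 5 ok.

Noun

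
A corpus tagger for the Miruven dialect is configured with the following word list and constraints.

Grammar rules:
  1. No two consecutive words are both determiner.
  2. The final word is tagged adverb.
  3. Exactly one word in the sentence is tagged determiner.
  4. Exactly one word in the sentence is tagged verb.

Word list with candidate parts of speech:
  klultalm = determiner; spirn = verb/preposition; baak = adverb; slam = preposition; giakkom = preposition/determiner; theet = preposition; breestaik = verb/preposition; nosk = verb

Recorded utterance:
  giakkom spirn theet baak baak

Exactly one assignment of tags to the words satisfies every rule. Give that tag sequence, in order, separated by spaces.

Candidates per position — 1:giakkom {preposition,determiner}; 2:spirn {verb,preposition}; 3:theet {preposition}; 4:baak {adverb}; 5:baak {adverb}.
At position 1, choosing preposition makes rule 3 impossible to satisfy; hence determiner.
At position 2, choosing preposition makes rule 4 impossible to satisfy; hence verb.
That leaves exactly one tagging: determiner verb preposition adverb adverb.
Check: rule 1 ✓; rule 2 ✓; rule 3 ✓; rule 4 ✓.

determiner verb preposition adverb adverb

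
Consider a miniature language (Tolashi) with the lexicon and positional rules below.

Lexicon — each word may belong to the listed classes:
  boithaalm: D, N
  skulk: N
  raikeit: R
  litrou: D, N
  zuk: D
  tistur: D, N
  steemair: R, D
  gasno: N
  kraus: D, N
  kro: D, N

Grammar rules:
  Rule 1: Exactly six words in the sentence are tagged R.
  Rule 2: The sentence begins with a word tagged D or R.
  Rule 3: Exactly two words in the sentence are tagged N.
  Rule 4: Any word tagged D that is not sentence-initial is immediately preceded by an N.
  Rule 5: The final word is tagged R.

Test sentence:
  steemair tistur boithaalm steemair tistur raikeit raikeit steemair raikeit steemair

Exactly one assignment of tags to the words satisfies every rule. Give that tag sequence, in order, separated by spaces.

D N D R N R R R R R

Candidates per position — 1:steemair {R,D}; 2:tistur {D,N}; 3:boithaalm {D,N}; 4:steemair {R,D}; 5:tistur {D,N}; 6:raikeit {R}; 7:raikeit {R}; 8:steemair {R,D}; 9:raikeit {R}; 10:steemair {R,D}.
Position 2: D is ruled out by rule 4; that leaves N.
Position 5: D is ruled out by rule 4; that leaves N.
Position 8: D is ruled out by rule 4; that leaves R.
Position 10: D is ruled out by rule 4; that leaves R.
Position 3: N is ruled out by rule 3; that leaves D.
Position 4: D is ruled out by rule 4; that leaves R.
Position 1: R is ruled out by rule 1; that leaves D.
The only consistent sequence is: D N D R N R R R R R.
Rule-by-rule: rule 1 ✓; rule 2 ✓; rule 3 ✓; rule 4 ✓; rule 5 ✓.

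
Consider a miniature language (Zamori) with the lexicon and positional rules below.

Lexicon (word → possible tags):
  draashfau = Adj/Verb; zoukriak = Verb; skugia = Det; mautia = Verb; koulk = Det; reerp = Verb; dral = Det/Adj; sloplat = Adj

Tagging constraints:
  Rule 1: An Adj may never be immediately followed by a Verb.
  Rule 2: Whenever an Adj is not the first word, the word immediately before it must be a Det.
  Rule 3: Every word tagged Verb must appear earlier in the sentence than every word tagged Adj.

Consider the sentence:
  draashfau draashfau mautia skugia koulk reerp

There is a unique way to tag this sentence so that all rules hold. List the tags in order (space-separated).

Candidates per position — 1:draashfau {Adj,Verb}; 2:draashfau {Adj,Verb}; 3:mautia {Verb}; 4:skugia {Det}; 5:koulk {Det}; 6:reerp {Verb}.
Position 1: tagging it Adj would leave rule 1 unsatisfiable, so it must be Verb.
Position 2: tagging it Adj would leave rule 1 unsatisfiable, so it must be Verb.
So the tagging must be: Verb Verb Verb Det Det Verb.
Checking: rule 1 holds; rule 2 holds; rule 3 holds.

Verb Verb Verb Det Det Verb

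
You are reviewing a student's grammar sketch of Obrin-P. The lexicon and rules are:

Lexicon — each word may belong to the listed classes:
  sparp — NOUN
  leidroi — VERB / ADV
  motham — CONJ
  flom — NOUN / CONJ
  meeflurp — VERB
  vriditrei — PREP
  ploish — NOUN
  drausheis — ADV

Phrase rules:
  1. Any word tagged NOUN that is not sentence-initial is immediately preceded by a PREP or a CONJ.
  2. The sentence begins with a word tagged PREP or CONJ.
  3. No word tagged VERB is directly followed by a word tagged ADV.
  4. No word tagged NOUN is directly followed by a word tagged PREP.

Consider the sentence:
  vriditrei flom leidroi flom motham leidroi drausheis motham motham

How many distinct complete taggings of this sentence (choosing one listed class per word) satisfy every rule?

Candidates per position — 1:vriditrei {PREP}; 2:flom {NOUN,CONJ}; 3:leidroi {VERB,ADV}; 4:flom {NOUN,CONJ}; 5:motham {CONJ}; 6:leidroi {VERB,ADV}; 7:drausheis {ADV}; 8:motham {CONJ}; 9:motham {CONJ}.
There are 16 candidate sequences in total.
The sequences that satisfy every rule: PREP NOUN VERB CONJ CONJ ADV ADV CONJ CONJ; PREP NOUN ADV CONJ CONJ ADV ADV CONJ CONJ; PREP CONJ VERB CONJ CONJ ADV ADV CONJ CONJ; PREP CONJ ADV CONJ CONJ ADV ADV CONJ CONJ.
Count = 4.

4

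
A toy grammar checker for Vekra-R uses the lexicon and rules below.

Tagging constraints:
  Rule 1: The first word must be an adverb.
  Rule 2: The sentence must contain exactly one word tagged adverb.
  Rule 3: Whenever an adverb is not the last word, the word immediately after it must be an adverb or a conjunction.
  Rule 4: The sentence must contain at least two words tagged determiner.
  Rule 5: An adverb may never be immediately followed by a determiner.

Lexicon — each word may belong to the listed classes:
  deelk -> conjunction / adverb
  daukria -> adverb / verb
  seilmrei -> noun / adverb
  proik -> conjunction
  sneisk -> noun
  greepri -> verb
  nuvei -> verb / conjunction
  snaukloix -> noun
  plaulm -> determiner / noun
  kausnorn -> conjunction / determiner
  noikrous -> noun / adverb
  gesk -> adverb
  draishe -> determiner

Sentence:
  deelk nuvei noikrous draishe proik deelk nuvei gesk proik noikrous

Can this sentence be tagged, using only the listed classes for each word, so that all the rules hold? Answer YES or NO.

Candidates per position — 1:deelk {conjunction,adverb}; 2:nuvei {verb,conjunction}; 3:noikrous {noun,adverb}; 4:draishe {determiner}; 5:proik {conjunction}; 6:deelk {conjunction,adverb}; 7:nuvei {verb,conjunction}; 8:gesk {adverb}; 9:proik {conjunction}; 10:noikrous {noun,adverb}.
Rule 4 cannot be satisfied by any choice of tags from the lexicon.
So there is no consistent tagging.

NO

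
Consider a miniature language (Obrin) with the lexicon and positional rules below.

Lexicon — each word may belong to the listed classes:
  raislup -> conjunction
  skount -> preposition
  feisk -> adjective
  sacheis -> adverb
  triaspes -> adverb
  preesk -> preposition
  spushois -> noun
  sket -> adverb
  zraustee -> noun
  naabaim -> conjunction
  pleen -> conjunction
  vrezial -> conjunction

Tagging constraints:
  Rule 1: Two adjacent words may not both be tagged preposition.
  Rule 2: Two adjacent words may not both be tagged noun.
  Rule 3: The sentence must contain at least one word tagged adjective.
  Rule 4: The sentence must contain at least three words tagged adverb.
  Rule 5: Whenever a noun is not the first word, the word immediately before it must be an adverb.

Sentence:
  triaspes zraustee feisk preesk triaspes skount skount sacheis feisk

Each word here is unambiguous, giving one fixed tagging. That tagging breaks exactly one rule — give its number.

1

Fixed tagging: adverb noun adjective preposition adverb preposition preposition adverb adjective.
Rule check: R1 fails, R2 ok, R3 ok, R4 ok, R5 ok.
Only rule 1 fails.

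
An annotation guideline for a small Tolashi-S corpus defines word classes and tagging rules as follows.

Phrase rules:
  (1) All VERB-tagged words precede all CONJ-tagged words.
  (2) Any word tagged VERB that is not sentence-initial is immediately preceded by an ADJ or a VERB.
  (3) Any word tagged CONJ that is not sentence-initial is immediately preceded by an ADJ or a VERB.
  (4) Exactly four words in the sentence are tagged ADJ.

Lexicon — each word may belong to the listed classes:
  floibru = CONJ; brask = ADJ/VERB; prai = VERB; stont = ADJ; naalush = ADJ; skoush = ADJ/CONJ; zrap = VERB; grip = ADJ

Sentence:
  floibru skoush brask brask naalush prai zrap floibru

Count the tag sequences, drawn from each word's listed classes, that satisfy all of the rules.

0

Candidates per position — 1:floibru {CONJ}; 2:skoush {ADJ,CONJ}; 3:brask {ADJ,VERB}; 4:brask {ADJ,VERB}; 5:naalush {ADJ}; 6:prai {VERB}; 7:zrap {VERB}; 8:floibru {CONJ}.
There are 8 candidate sequences in total.
Rule 1 cannot be satisfied by any choice of tags from the lexicon.
So there is no consistent tagging.
Count = 0.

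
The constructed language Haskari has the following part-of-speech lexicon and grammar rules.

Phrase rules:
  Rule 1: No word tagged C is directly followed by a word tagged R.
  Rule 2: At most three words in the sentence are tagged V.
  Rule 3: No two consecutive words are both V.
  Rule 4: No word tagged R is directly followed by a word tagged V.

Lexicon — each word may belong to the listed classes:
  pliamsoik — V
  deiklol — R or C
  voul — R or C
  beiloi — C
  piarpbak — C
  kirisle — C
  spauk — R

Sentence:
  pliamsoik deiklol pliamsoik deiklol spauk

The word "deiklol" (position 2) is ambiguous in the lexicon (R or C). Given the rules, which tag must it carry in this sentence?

C

Candidates per position — 1:pliamsoik {V}; 2:deiklol {R,C}; 3:pliamsoik {V}; 4:deiklol {R,C}; 5:spauk {R}.
Word 2 cannot be R — rule 4 would then fail for every completion. It is C.
Word 4 cannot be C — rule 1 would then fail for every completion. It is R.
That leaves exactly one tagging: V C V R R.
Check: rule 1 holds; rule 2 holds; rule 3 holds; rule 4 holds.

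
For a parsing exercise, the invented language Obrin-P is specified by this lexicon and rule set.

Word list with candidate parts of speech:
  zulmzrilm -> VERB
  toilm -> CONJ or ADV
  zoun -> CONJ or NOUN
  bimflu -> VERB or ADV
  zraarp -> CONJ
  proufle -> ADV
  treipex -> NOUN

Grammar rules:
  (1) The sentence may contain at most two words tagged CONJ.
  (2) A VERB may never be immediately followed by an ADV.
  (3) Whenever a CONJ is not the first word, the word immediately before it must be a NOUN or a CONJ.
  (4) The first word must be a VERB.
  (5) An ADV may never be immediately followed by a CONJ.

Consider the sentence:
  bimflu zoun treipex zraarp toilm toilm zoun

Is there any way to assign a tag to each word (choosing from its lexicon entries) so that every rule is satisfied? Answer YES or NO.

Candidates per position — 1:bimflu {VERB,ADV}; 2:zoun {CONJ,NOUN}; 3:treipex {NOUN}; 4:zraarp {CONJ}; 5:toilm {CONJ,ADV}; 6:toilm {CONJ,ADV}; 7:zoun {CONJ,NOUN}.
One satisfying assignment: VERB NOUN NOUN CONJ ADV ADV NOUN.
Checking: rule 1 holds; rule 2 holds; rule 3 holds; rule 4 holds; rule 5 holds.

YES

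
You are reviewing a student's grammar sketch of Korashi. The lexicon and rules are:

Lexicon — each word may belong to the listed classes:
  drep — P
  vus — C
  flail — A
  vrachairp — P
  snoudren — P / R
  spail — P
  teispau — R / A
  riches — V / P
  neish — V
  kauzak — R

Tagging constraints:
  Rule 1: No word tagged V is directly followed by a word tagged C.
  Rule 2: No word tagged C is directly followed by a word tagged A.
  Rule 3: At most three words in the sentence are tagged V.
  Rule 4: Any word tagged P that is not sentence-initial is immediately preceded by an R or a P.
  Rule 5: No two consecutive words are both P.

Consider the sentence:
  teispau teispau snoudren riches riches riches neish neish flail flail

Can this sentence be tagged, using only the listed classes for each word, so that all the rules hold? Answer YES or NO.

Candidates per position — 1:teispau {R,A}; 2:teispau {R,A}; 3:snoudren {P,R}; 4:riches {V,P}; 5:riches {V,P}; 6:riches {V,P}; 7:neish {V}; 8:neish {V}; 9:flail {A}; 10:flail {A}.
Every candidate sequence violates at least one rule; no consistent tagging exists.

NO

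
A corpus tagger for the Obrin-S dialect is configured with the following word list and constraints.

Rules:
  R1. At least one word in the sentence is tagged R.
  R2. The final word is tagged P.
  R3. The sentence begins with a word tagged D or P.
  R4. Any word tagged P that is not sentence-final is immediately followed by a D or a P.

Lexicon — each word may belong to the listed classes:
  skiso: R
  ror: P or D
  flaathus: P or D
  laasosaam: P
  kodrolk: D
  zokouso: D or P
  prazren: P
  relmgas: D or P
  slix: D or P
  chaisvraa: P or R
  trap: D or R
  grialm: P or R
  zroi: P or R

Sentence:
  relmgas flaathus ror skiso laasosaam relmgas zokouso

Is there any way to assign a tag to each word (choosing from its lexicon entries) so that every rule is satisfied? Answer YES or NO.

Candidates per position — 1:relmgas {D,P}; 2:flaathus {P,D}; 3:ror {P,D}; 4:skiso {R}; 5:laasosaam {P}; 6:relmgas {D,P}; 7:zokouso {D,P}.
One satisfying assignment: P P D R P D P.
Rule-by-rule: rule 1 satisfied; rule 2 satisfied; rule 3 satisfied; rule 4 satisfied.

YES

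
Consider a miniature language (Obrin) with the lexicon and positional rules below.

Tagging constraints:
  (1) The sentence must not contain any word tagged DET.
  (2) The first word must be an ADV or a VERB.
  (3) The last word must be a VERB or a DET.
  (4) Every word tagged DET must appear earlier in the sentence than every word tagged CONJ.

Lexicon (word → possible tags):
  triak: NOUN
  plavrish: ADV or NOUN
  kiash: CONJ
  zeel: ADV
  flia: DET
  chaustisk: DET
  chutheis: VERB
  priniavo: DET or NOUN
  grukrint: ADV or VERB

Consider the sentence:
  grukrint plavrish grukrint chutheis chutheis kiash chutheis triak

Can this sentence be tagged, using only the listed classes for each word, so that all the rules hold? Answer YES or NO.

NO

Candidates per position — 1:grukrint {ADV,VERB}; 2:plavrish {ADV,NOUN}; 3:grukrint {ADV,VERB}; 4:chutheis {VERB}; 5:chutheis {VERB}; 6:kiash {CONJ}; 7:chutheis {VERB}; 8:triak {NOUN}.
Rule 3 cannot be satisfied by any choice of tags from the lexicon.
So there is no consistent tagging.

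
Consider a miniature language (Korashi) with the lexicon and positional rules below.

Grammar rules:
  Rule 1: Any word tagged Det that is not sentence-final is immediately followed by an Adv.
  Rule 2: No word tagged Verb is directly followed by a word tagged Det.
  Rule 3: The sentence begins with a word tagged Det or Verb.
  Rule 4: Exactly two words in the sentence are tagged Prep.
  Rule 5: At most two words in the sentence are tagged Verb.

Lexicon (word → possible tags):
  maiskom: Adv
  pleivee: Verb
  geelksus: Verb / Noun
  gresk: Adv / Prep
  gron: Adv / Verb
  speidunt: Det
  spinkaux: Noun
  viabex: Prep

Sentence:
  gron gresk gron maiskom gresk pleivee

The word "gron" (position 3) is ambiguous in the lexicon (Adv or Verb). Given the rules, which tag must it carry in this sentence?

Candidates per position — 1:gron {Adv,Verb}; 2:gresk {Adv,Prep}; 3:gron {Adv,Verb}; 4:maiskom {Adv}; 5:gresk {Adv,Prep}; 6:pleivee {Verb}.
Position 1: tagging it Adv would leave rule 3 unsatisfiable, so it must be Verb.
Position 2: tagging it Adv would leave rule 4 unsatisfiable, so it must be Prep.
Position 3: tagging it Verb would leave rule 5 unsatisfiable, so it must be Adv.
Position 5: tagging it Adv would leave rule 4 unsatisfiable, so it must be Prep.
The unique satisfying tagging is: Verb Prep Adv Adv Prep Verb.
Checking: rule 1 ok; rule 2 ok; rule 3 ok; rule 4 ok; rule 5 ok.

Adv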